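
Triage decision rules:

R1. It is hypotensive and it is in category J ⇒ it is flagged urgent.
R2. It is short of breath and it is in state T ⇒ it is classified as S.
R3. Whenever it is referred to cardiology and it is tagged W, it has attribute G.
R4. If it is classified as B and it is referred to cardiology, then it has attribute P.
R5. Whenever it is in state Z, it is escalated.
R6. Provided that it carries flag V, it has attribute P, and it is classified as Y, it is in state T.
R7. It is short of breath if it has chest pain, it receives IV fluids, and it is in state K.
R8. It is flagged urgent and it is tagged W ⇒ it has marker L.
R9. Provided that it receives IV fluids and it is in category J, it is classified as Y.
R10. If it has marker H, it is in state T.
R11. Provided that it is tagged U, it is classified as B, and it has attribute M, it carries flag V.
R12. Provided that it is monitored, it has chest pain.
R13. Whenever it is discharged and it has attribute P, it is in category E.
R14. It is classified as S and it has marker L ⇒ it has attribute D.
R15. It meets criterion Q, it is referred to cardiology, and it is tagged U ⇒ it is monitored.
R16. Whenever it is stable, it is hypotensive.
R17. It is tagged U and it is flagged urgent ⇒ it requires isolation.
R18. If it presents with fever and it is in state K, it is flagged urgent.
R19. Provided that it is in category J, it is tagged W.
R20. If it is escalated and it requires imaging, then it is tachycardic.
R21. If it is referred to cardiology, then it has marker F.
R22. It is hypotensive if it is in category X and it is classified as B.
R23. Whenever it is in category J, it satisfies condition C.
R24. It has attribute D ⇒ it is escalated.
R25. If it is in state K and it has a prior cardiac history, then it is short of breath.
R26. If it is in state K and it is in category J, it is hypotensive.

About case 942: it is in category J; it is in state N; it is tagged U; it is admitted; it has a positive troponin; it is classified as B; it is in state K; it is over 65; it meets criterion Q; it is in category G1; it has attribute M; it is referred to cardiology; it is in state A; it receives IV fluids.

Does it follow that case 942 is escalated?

Yes

By R4 (it is classified as B, it is referred to cardiology): it has attribute P.
By R9 (it receives IV fluids, it is in category J): it is classified as Y.
By R11 (it is tagged U, it is classified as B, it has attribute M): it carries flag V.
By R15 (it meets criterion Q, it is referred to cardiology, it is tagged U): it is monitored.
By R19 (it is in category J): it is tagged W.
By R26 (it is in state K, it is in category J): it is hypotensive.
By R1 (it is hypotensive, it is in category J): it is flagged urgent.
By R6 (it carries flag V, it has attribute P, it is classified as Y): it is in state T.
By R8 (it is flagged urgent, it is tagged W): it has marker L.
By R12 (it is monitored): it has chest pain.
By R7 (it has chest pain, it receives IV fluids, it is in state K): it is short of breath.
By R2 (it is short of breath, it is in state T): it is classified as S.
By R14 (it is classified as S, it has marker L): it has attribute D.
By R24 (it has attribute D): it is escalated.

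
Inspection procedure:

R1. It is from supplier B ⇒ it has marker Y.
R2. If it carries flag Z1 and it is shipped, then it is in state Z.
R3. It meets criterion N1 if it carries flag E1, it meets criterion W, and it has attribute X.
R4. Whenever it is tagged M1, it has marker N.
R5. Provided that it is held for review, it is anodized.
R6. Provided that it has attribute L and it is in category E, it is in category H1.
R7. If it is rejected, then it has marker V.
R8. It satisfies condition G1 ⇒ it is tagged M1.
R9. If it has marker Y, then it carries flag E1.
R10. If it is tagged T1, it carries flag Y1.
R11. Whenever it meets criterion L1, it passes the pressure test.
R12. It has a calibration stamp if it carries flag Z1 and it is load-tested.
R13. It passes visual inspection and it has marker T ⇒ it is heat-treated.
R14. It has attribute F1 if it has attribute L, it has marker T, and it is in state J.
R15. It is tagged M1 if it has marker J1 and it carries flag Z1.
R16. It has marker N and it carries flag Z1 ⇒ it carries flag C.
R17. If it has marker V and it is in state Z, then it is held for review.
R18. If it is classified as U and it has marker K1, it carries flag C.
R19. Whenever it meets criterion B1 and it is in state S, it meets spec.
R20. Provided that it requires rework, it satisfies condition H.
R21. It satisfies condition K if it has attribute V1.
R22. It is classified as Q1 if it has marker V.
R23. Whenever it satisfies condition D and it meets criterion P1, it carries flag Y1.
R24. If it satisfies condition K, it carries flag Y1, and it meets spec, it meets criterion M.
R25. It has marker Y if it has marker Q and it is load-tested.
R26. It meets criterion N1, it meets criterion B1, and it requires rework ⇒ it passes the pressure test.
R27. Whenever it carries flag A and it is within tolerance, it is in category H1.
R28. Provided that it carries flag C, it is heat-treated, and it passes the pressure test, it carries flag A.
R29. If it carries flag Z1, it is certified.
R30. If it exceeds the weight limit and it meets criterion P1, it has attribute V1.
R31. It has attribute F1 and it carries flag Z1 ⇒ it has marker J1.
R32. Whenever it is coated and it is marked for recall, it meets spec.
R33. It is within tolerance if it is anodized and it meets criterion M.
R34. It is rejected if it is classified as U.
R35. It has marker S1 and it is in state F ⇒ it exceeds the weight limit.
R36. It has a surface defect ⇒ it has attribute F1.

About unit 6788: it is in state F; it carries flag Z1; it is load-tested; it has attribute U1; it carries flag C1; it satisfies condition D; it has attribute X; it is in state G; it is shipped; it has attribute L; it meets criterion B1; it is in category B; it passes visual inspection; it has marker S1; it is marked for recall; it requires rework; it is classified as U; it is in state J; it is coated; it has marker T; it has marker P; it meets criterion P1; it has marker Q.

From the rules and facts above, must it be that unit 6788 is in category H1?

Forward chaining from the given facts derives: is in state Z, has a calibration stamp, is heat-treated, has attribute F1, satisfies condition H, carries flag Y1, has marker Y, is certified, has marker J1, meets spec, is rejected, exceeds the weight limit, has marker V, carries flag E1, is tagged M1, is held for review, is classified as Q1, has attribute V1, has marker N, is anodized, carries flag C, satisfies condition K, meets criterion M, is within tolerance.
Rules concluding "it is in category H1": R6 needs "it is in category E"; R27 needs "it carries flag A" — none of these are established.

No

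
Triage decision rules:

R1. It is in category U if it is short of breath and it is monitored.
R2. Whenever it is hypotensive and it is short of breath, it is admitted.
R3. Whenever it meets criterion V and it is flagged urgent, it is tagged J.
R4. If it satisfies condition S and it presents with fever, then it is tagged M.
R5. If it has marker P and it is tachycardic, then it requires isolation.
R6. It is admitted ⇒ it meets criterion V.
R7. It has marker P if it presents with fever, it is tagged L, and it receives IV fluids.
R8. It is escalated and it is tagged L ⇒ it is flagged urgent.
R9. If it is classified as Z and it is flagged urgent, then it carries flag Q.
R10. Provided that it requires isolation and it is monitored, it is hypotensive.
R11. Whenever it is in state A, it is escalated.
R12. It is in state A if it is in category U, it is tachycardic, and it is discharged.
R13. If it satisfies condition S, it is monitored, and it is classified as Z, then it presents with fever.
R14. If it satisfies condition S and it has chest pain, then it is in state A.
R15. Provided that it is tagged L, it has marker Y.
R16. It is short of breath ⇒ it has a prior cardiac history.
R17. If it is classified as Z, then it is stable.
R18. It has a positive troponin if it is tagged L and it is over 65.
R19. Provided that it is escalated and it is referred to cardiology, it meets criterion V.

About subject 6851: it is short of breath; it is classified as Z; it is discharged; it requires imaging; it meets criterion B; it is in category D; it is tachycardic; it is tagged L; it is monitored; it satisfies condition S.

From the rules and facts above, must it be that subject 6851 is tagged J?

Forward chaining from the given facts derives: is in category U, is in state A, presents with fever, has marker Y, has a prior cardiac history, is stable, is tagged M, is escalated, is flagged urgent, carries flag Q.
The only rule concluding "it is tagged J" is R3, which needs "it meets criterion V"; that is never established.

No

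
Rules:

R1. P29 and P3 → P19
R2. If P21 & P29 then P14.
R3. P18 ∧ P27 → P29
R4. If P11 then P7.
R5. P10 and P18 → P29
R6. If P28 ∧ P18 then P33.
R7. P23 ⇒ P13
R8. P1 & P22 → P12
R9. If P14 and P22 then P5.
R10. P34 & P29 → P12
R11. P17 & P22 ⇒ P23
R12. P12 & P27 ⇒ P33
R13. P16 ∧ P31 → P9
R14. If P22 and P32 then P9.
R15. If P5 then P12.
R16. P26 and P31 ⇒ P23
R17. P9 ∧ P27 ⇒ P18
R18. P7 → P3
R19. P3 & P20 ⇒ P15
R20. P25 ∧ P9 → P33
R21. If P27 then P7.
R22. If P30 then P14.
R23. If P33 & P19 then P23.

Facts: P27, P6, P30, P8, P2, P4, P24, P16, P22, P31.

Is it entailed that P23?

P9  (by R13: P16, P31)
P18  (by R17: P9, P27)
P7  (by R21: P27)
P14  (by R22: P30)
P29  (by R3: P18, P27)
P5  (by R9: P14, P22)
P12  (by R15: P5)
P3  (by R18: P7)
P19  (by R1: P29, P3)
P33  (by R12: P12, P27)
P23  (by R23: P33, P19)

Yes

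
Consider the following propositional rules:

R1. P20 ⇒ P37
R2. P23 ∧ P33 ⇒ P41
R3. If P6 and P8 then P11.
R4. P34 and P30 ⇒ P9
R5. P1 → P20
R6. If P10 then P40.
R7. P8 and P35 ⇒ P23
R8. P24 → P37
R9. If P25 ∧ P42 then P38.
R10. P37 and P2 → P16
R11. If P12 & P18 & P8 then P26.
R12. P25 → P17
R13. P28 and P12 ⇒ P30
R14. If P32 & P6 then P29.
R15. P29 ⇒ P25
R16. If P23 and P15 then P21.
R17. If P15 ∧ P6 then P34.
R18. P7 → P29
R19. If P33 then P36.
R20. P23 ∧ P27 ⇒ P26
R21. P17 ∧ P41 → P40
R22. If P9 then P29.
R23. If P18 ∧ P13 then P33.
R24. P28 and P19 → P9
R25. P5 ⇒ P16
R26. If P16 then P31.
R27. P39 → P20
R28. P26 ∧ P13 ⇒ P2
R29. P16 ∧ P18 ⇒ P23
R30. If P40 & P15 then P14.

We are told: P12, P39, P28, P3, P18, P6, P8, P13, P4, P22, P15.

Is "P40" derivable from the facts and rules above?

P26  (by R11: P12, P18, P8)
P30  (by R13: P28, P12)
P34  (by R17: P15, P6)
P33  (by R23: P18, P13)
P20  (by R27: P39)
P2  (by R28: P26, P13)
P37  (by R1: P20)
P9  (by R4: P34, P30)
P16  (by R10: P37, P2)
P29  (by R22: P9)
P23  (by R29: P16, P18)
P41  (by R2: P23, P33)
P25  (by R15: P29)
P17  (by R12: P25)
P40  (by R21: P17, P41)

Yes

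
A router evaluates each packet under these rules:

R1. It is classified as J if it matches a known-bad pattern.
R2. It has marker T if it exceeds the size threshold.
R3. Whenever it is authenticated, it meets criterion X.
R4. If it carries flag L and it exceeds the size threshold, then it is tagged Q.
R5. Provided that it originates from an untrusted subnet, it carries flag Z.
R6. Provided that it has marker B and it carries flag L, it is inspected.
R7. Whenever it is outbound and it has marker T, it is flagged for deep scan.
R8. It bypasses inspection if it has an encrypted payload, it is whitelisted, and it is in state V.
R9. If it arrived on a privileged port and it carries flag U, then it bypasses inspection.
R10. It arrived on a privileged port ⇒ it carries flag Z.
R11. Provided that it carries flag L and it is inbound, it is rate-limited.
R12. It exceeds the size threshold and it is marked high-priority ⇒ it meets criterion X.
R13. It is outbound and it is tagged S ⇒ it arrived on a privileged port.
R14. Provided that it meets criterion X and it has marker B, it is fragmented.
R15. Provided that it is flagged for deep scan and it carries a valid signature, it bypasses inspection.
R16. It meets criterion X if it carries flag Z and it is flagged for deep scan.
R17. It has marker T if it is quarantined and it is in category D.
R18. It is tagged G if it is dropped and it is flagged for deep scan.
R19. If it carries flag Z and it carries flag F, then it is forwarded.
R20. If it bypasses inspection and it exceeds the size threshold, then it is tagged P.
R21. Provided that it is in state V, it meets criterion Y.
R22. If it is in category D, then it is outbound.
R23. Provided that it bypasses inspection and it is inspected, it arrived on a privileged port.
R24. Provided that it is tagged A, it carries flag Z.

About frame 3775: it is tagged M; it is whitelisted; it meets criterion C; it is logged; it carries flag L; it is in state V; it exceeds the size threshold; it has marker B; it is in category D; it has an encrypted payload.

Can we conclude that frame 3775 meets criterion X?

Yes

By R2 (it exceeds the size threshold): it has marker T.
By R6 (it has marker B, it carries flag L): it is inspected.
By R8 (it has an encrypted payload, it is whitelisted, it is in state V): it bypasses inspection.
By R22 (it is in category D): it is outbound.
By R23 (it bypasses inspection, it is inspected): it arrived on a privileged port.
By R7 (it is outbound, it has marker T): it is flagged for deep scan.
By R10 (it arrived on a privileged port): it carries flag Z.
By R16 (it carries flag Z, it is flagged for deep scan): it meets criterion X.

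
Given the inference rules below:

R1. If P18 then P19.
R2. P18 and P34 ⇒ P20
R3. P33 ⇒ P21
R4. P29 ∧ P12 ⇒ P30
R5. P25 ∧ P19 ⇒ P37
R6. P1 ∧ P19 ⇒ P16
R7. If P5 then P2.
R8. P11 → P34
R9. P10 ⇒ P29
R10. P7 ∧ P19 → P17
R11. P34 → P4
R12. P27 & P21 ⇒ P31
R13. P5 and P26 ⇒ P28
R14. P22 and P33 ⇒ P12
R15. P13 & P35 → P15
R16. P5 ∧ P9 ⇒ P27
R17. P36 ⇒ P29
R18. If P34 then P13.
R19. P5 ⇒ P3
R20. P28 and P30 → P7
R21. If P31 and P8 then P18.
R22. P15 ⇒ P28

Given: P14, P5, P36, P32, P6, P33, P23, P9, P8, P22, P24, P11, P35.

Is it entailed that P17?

Yes

P21  (by R3: P33)
P34  (by R8: P11)
P12  (by R14: P22, P33)
P27  (by R16: P5, P9)
P29  (by R17: P36)
P13  (by R18: P34)
P30  (by R4: P29, P12)
P31  (by R12: P27, P21)
P15  (by R15: P13, P35)
P18  (by R21: P31, P8)
P28  (by R22: P15)
P19  (by R1: P18)
P7  (by R20: P28, P30)
P17  (by R10: P7, P19)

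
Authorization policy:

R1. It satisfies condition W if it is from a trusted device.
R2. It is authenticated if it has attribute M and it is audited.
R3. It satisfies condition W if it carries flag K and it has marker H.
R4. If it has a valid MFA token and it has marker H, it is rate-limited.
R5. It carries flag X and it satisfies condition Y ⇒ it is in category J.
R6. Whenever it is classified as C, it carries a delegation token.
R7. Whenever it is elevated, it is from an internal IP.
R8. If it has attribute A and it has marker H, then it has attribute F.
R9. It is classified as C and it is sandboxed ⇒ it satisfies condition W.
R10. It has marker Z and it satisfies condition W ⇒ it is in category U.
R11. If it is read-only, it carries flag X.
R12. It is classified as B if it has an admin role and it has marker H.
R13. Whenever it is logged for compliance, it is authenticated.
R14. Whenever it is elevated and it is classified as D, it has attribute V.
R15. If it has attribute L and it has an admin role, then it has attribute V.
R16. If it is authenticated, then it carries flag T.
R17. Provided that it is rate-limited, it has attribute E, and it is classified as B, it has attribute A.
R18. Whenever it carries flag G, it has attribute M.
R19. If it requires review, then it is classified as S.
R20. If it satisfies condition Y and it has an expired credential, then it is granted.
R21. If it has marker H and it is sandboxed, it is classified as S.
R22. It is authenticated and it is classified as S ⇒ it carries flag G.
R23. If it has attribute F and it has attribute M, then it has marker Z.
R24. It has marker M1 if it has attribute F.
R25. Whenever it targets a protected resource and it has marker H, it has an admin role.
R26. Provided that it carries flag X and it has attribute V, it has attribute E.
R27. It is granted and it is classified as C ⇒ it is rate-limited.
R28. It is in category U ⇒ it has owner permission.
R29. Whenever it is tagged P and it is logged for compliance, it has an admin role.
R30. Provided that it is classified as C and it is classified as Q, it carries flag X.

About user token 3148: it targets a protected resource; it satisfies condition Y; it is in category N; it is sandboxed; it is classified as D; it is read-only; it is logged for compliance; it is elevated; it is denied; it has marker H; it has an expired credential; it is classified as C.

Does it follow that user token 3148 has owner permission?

By R9 (it is classified as C, it is sandboxed): it satisfies condition W.
By R11 (it is read-only): it carries flag X.
By R13 (it is logged for compliance): it is authenticated.
By R14 (it is elevated, it is classified as D): it has attribute V.
By R20 (it satisfies condition Y, it has an expired credential): it is granted.
By R21 (it has marker H, it is sandboxed): it is classified as S.
By R22 (it is authenticated, it is classified as S): it carries flag G.
By R25 (it targets a protected resource, it has marker H): it has an admin role.
By R26 (it carries flag X, it has attribute V): it has attribute E.
By R27 (it is granted, it is classified as C): it is rate-limited.
By R12 (it has an admin role, it has marker H): it is classified as B.
By R17 (it is rate-limited, it has attribute E, it is classified as B): it has attribute A.
By R18 (it carries flag G): it has attribute M.
By R8 (it has attribute A, it has marker H): it has attribute F.
By R23 (it has attribute F, it has attribute M): it has marker Z.
By R10 (it has marker Z, it satisfies condition W): it is in category U.
By R28 (it is in category U): it has owner permission.

Yes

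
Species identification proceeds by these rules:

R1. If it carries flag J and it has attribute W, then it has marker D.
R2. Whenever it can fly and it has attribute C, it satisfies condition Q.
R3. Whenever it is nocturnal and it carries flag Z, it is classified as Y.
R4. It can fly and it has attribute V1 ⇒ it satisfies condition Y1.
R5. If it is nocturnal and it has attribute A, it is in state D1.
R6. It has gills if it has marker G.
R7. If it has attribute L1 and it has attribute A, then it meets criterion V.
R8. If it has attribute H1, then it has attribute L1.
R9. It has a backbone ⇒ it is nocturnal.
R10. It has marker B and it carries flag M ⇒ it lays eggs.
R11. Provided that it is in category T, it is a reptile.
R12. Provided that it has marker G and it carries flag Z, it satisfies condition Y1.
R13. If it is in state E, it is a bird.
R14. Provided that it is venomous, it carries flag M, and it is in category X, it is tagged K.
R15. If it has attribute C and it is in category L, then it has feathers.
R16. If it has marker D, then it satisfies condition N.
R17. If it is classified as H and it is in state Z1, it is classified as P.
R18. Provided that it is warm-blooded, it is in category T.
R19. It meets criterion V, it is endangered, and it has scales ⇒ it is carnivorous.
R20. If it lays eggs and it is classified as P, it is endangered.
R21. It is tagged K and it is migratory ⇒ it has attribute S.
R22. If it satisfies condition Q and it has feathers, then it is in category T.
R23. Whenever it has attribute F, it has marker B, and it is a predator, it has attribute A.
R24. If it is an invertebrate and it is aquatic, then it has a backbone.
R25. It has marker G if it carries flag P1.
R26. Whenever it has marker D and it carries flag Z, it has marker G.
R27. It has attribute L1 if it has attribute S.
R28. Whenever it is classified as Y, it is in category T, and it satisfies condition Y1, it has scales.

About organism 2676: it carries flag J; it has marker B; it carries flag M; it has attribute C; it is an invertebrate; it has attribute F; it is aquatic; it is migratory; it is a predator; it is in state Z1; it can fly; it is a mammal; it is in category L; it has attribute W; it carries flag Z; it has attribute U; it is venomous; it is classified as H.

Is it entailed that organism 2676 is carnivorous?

Forward chaining from the given facts derives: has marker D, satisfies condition Q, lays eggs, has feathers, satisfies condition N, is classified as P, is endangered, is in category T, has attribute A, has a backbone, has marker G, has gills, is nocturnal, is a reptile, satisfies condition Y1, is classified as Y, is in state D1, has scales.
The only rule concluding "it is carnivorous" is R19, which needs "it meets criterion V"; that is never established.

No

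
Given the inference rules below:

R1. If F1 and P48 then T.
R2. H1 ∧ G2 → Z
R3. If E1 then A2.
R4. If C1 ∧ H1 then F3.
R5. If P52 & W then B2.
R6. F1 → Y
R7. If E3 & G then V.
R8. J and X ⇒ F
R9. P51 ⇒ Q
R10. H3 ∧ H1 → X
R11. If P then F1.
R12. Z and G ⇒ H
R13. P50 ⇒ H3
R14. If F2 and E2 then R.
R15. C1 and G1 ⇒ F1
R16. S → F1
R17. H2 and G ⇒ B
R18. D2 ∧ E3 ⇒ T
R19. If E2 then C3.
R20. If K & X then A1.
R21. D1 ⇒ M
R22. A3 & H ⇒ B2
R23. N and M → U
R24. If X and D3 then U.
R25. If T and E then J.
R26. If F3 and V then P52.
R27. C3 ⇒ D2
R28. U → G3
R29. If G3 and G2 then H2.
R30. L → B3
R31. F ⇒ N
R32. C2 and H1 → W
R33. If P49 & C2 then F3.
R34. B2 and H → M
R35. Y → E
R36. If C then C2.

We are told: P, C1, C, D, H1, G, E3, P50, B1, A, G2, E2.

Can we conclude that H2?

Z  (by R2: H1, G2)
F3  (by R4: C1, H1)
V  (by R7: E3, G)
F1  (by R11: P)
H  (by R12: Z, G)
H3  (by R13: P50)
C3  (by R19: E2)
P52  (by R26: F3, V)
D2  (by R27: C3)
C2  (by R36: C)
Y  (by R6: F1)
X  (by R10: H3, H1)
T  (by R18: D2, E3)
W  (by R32: C2, H1)
E  (by R35: Y)
B2  (by R5: P52, W)
J  (by R25: T, E)
M  (by R34: B2, H)
F  (by R8: J, X)
N  (by R31: F)
U  (by R23: N, M)
G3  (by R28: U)
H2  (by R29: G3, G2)

Yes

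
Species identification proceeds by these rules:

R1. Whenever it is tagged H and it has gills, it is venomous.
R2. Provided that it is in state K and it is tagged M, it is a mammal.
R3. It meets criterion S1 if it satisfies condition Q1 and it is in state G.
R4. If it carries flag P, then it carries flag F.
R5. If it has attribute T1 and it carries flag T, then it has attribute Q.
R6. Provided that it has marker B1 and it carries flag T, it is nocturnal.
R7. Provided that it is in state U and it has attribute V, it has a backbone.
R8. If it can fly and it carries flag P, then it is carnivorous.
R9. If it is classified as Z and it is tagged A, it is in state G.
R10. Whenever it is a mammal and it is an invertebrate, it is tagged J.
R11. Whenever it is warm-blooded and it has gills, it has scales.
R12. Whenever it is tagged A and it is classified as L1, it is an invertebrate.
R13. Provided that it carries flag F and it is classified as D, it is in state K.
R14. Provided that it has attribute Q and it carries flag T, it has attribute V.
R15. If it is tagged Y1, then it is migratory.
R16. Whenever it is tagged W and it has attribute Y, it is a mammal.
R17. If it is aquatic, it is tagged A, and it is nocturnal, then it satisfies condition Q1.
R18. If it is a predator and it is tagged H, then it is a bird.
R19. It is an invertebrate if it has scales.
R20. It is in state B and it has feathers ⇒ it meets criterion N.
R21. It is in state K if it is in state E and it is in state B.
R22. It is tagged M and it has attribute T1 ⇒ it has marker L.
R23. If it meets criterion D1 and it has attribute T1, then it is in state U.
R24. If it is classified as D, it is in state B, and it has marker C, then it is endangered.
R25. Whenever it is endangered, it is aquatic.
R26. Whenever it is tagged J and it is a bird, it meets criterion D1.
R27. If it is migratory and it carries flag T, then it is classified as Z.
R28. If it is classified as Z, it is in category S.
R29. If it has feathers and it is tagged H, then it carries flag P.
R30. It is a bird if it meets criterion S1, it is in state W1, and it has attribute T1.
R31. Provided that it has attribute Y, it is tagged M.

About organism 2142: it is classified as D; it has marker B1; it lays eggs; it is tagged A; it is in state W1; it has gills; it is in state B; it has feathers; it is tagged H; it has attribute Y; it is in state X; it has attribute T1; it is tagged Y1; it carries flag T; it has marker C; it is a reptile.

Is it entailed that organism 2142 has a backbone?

No

Forward chaining from the given facts derives: is venomous, has attribute Q, is nocturnal, has attribute V, is migratory, meets criterion N, is endangered, is aquatic, is classified as Z, is in category S, carries flag P, is tagged M, carries flag F, is in state G, is in state K, satisfies condition Q1, has marker L, is a mammal, meets criterion S1, is a bird.
The only rule concluding "it has a backbone" is R7, which needs "it is in state U"; that is never established.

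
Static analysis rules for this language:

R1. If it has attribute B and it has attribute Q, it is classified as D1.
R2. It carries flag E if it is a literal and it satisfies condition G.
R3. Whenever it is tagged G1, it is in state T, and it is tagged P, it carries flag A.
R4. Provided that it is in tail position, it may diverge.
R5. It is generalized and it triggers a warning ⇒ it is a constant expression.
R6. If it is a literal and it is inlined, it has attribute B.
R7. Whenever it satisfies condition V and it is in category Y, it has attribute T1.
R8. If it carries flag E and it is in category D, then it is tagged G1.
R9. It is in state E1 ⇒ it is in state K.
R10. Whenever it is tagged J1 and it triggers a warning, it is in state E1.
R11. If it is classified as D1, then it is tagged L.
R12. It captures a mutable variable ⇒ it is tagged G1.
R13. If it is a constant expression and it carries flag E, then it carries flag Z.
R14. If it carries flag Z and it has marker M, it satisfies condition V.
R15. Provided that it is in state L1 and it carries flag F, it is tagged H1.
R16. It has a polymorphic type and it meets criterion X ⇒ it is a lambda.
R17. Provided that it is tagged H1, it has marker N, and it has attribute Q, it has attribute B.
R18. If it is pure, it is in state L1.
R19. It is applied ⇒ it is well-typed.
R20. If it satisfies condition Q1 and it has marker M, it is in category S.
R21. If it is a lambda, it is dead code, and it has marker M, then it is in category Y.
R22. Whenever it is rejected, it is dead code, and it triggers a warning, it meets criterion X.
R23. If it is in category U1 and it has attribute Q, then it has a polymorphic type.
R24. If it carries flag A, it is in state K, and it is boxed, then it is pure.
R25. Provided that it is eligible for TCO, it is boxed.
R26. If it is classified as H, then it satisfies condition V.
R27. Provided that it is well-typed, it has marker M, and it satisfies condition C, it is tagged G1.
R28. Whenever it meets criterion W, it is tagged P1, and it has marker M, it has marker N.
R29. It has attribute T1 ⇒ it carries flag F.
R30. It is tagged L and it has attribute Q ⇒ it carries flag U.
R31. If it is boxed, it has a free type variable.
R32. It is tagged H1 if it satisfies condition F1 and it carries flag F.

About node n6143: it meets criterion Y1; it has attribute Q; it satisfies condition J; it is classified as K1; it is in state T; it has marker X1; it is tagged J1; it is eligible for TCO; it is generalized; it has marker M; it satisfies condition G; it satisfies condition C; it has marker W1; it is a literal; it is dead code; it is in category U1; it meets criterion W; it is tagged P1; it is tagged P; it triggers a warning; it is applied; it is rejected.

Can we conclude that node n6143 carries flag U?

Yes

By R2 (it is a literal, it satisfies condition G): it carries flag E.
By R5 (it is generalized, it triggers a warning): it is a constant expression.
By R10 (it is tagged J1, it triggers a warning): it is in state E1.
By R13 (it is a constant expression, it carries flag E): it carries flag Z.
By R14 (it carries flag Z, it has marker M): it satisfies condition V.
By R19 (it is applied): it is well-typed.
By R22 (it is rejected, it is dead code, it triggers a warning): it meets criterion X.
By R23 (it is in category U1, it has attribute Q): it has a polymorphic type.
By R25 (it is eligible for TCO): it is boxed.
By R27 (it is well-typed, it has marker M, it satisfies condition C): it is tagged G1.
By R28 (it meets criterion W, it is tagged P1, it has marker M): it has marker N.
By R3 (it is tagged G1, it is in state T, it is tagged P): it carries flag A.
By R9 (it is in state E1): it is in state K.
By R16 (it has a polymorphic type, it meets criterion X): it is a lambda.
By R21 (it is a lambda, it is dead code, it has marker M): it is in category Y.
By R24 (it carries flag A, it is in state K, it is boxed): it is pure.
By R7 (it satisfies condition V, it is in category Y): it has attribute T1.
By R18 (it is pure): it is in state L1.
By R29 (it has attribute T1): it carries flag F.
By R15 (it is in state L1, it carries flag F): it is tagged H1.
By R17 (it is tagged H1, it has marker N, it has attribute Q): it has attribute B.
By R1 (it has attribute B, it has attribute Q): it is classified as D1.
By R11 (it is classified as D1): it is tagged L.
By R30 (it is tagged L, it has attribute Q): it carries flag U.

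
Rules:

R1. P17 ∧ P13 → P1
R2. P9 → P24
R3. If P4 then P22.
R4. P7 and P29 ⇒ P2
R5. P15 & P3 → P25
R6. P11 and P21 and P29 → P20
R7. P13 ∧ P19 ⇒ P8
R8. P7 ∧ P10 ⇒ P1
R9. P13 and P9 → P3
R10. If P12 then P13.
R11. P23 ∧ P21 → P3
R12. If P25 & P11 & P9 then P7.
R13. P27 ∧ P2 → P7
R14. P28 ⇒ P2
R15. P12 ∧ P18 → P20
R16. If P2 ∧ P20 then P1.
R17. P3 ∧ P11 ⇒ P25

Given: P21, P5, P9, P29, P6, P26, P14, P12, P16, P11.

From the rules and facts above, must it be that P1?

Yes

P20  (by R6: P11, P21, P29)
P13  (by R10: P12)
P3  (by R9: P13, P9)
P25  (by R17: P3, P11)
P7  (by R12: P25, P11, P9)
P2  (by R4: P7, P29)
P1  (by R16: P2, P20)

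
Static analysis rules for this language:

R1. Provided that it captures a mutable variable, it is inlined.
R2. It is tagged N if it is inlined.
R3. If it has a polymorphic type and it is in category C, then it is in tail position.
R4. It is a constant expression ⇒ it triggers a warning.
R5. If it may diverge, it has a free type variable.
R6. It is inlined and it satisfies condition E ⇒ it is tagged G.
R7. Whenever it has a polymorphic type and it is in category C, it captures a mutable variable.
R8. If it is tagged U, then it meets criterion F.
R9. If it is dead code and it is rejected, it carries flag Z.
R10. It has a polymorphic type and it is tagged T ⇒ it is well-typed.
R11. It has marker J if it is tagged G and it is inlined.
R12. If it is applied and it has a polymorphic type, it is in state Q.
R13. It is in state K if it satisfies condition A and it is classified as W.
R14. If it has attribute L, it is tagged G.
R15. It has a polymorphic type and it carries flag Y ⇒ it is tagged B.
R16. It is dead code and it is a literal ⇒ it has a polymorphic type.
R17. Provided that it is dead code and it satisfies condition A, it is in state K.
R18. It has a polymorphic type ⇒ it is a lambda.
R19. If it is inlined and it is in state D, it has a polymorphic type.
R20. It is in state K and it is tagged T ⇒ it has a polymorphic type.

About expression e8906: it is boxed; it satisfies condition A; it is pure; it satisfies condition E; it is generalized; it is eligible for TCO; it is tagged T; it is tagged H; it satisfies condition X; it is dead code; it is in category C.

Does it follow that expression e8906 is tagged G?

Yes

By R17 (it is dead code, it satisfies condition A): it is in state K.
By R20 (it is in state K, it is tagged T): it has a polymorphic type.
By R7 (it has a polymorphic type, it is in category C): it captures a mutable variable.
By R1 (it captures a mutable variable): it is inlined.
By R6 (it is inlined, it satisfies condition E): it is tagged G.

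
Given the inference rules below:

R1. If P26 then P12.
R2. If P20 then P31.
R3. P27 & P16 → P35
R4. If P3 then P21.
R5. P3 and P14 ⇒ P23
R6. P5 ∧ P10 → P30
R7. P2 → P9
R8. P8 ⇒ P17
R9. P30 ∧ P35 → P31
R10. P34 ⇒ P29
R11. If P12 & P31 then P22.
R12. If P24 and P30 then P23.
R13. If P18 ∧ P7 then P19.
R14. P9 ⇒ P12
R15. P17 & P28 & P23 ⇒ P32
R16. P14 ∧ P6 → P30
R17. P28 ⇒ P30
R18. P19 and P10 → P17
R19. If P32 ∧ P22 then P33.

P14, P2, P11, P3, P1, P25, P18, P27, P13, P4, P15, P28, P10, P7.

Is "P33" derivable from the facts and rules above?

Forward chaining from the given facts derives: P21, P23, P9, P19, P12, P30, P17, P32.
The only rule concluding P33 is R19, which needs P22; that is never established.

No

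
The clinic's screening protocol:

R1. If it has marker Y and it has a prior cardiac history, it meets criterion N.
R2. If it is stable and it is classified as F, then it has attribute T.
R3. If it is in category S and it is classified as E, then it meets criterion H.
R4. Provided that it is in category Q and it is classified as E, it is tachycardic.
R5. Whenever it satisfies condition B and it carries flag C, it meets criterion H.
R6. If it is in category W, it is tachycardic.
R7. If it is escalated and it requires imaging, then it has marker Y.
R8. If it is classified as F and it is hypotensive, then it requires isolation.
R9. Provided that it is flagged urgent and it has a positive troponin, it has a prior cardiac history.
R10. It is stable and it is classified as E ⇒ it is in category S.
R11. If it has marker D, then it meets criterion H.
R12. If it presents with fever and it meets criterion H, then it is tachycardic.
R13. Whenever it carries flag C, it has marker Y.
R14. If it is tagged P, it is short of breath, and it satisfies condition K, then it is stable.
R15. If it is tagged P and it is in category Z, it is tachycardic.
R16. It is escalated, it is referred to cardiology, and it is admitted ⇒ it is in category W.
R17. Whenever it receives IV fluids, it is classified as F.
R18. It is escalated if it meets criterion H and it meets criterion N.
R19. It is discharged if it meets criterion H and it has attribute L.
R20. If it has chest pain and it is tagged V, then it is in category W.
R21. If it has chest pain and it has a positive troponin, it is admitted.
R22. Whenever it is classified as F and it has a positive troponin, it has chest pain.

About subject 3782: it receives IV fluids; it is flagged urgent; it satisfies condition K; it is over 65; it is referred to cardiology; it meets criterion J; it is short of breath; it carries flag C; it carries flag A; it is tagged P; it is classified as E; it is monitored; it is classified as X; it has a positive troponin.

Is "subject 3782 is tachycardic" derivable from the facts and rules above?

Yes

By R9 (it is flagged urgent, it has a positive troponin): it has a prior cardiac history.
By R13 (it carries flag C): it has marker Y.
By R14 (it is tagged P, it is short of breath, it satisfies condition K): it is stable.
By R17 (it receives IV fluids): it is classified as F.
By R22 (it is classified as F, it has a positive troponin): it has chest pain.
By R1 (it has marker Y, it has a prior cardiac history): it meets criterion N.
By R10 (it is stable, it is classified as E): it is in category S.
By R21 (it has chest pain, it has a positive troponin): it is admitted.
By R3 (it is in category S, it is classified as E): it meets criterion H.
By R18 (it meets criterion H, it meets criterion N): it is escalated.
By R16 (it is escalated, it is referred to cardiology, it is admitted): it is in category W.
By R6 (it is in category W): it is tachycardic.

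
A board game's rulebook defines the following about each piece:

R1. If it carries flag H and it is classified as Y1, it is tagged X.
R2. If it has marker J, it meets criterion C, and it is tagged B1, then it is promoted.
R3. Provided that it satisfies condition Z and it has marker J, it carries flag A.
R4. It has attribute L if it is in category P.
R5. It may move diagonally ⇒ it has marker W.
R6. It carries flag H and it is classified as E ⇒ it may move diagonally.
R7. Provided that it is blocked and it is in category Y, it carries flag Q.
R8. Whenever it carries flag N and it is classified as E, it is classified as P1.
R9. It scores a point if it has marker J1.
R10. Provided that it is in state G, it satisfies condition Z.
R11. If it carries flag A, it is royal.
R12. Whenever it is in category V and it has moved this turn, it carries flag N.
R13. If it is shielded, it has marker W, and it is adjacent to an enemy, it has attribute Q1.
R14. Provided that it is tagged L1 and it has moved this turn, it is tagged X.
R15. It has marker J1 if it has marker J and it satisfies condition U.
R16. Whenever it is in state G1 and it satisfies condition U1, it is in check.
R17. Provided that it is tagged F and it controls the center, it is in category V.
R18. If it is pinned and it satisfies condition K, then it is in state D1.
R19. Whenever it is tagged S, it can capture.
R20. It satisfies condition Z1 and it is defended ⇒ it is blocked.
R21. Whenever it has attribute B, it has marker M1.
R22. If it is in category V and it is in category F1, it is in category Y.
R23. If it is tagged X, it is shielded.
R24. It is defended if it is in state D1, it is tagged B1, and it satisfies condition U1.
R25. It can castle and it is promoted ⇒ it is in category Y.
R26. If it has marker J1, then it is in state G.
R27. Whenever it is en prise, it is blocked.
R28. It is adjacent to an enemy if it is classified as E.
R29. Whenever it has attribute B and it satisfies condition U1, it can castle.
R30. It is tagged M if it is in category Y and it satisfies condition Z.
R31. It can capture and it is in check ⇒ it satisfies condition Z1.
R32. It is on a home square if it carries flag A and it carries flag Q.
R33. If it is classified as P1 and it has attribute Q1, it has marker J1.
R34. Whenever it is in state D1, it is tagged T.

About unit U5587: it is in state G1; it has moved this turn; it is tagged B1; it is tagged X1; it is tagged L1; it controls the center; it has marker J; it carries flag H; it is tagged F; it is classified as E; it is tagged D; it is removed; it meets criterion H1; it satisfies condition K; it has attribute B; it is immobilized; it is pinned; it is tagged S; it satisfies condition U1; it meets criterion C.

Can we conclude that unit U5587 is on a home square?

Yes

By R2 (it has marker J, it meets criterion C, it is tagged B1): it is promoted.
By R6 (it carries flag H, it is classified as E): it may move diagonally.
By R14 (it is tagged L1, it has moved this turn): it is tagged X.
By R16 (it is in state G1, it satisfies condition U1): it is in check.
By R17 (it is tagged F, it controls the center): it is in category V.
By R18 (it is pinned, it satisfies condition K): it is in state D1.
By R19 (it is tagged S): it can capture.
By R23 (it is tagged X): it is shielded.
By R24 (it is in state D1, it is tagged B1, it satisfies condition U1): it is defended.
By R28 (it is classified as E): it is adjacent to an enemy.
By R29 (it has attribute B, it satisfies condition U1): it can castle.
By R31 (it can capture, it is in check): it satisfies condition Z1.
By R5 (it may move diagonally): it has marker W.
By R12 (it is in category V, it has moved this turn): it carries flag N.
By R13 (it is shielded, it has marker W, it is adjacent to an enemy): it has attribute Q1.
By R20 (it satisfies condition Z1, it is defended): it is blocked.
By R25 (it can castle, it is promoted): it is in category Y.
By R7 (it is blocked, it is in category Y): it carries flag Q.
By R8 (it carries flag N, it is classified as E): it is classified as P1.
By R33 (it is classified as P1, it has attribute Q1): it has marker J1.
By R26 (it has marker J1): it is in state G.
By R10 (it is in state G): it satisfies condition Z.
By R3 (it satisfies condition Z, it has marker J): it carries flag A.
By R32 (it carries flag A, it carries flag Q): it is on a home square.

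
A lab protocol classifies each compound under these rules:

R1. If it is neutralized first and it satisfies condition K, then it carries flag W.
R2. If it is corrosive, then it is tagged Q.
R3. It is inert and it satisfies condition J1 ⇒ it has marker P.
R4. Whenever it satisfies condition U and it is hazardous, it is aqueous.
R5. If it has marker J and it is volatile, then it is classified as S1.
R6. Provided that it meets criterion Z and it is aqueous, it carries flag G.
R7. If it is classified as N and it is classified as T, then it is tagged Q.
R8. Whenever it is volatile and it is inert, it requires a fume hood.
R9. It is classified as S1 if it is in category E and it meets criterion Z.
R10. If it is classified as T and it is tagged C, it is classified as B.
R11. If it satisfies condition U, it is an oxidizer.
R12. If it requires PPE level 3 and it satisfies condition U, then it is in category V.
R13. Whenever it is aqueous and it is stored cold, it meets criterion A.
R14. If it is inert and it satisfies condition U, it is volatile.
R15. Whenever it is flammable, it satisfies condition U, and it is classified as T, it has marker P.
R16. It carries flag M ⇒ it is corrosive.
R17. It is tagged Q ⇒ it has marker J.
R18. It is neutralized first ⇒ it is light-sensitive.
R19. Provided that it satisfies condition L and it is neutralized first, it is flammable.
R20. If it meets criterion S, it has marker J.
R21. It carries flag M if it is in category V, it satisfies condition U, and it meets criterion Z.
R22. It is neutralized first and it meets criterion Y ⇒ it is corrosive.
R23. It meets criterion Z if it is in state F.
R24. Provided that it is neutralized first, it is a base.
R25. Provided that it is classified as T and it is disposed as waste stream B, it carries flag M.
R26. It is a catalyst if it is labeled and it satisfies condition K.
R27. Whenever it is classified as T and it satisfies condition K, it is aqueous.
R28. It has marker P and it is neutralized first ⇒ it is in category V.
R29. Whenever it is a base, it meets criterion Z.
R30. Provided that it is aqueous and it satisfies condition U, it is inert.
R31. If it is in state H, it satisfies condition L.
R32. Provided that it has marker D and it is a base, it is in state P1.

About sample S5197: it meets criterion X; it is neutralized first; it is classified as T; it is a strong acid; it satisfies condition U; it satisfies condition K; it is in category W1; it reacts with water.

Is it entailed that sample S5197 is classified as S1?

Forward chaining from the given facts derives: carries flag W, is an oxidizer, is light-sensitive, is a base, is aqueous, meets criterion Z, is inert, carries flag G, is volatile, requires a fume hood.
Rules concluding "it is classified as S1": R5 needs "it has marker J"; R9 needs "it is in category E" — none of these are established.

No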